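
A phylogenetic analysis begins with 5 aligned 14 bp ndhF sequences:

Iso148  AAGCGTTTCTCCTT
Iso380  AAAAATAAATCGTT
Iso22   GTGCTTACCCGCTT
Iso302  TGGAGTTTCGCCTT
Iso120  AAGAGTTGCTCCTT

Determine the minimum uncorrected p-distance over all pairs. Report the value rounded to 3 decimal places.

Pairwise Hamming distances:
  Iso148 vs Iso380: 7
  Iso148 vs Iso22: 7
  Iso148 vs Iso302: 4
  Iso148 vs Iso120: 2
  Iso380 vs Iso22: 10
  Iso380 vs Iso302: 9
  Iso380 vs Iso120: 6
  Iso22 vs Iso302: 8
  Iso22 vs Iso120: 8
  Iso302 vs Iso120: 4
The smallest is 2 mismatches, between Iso148 and Iso120; p = 2/14 = 0.143.

0.143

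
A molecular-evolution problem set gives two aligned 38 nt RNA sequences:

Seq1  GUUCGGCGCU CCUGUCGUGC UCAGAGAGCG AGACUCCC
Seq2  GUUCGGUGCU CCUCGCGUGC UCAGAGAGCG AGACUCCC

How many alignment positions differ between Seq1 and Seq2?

Differing sites — 7:C/U; 14:G/C; 15:U/G.
That gives 3 mismatches out of 38 aligned sites, so the Hamming distance is 3.

3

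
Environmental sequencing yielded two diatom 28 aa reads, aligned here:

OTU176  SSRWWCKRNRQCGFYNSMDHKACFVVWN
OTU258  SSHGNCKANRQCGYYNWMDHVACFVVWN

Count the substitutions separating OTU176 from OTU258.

Mismatches occur at site 3 (R↔H), site 4 (W↔G), site 5 (W↔N), site 8 (R↔A), site 14 (F↔Y), site 17 (S↔W), site 21 (K↔V).
That gives 7 mismatches out of 28 aligned sites, so the Hamming distance is 7.

7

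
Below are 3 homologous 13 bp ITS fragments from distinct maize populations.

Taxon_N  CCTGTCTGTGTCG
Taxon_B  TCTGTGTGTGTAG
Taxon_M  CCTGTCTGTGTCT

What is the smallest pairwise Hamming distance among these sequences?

1

Pairwise Hamming distances:
  Taxon_N vs Taxon_B: 3
  Taxon_N vs Taxon_M: 1
  Taxon_B vs Taxon_M: 4
The smallest is 1, between Taxon_N and Taxon_M.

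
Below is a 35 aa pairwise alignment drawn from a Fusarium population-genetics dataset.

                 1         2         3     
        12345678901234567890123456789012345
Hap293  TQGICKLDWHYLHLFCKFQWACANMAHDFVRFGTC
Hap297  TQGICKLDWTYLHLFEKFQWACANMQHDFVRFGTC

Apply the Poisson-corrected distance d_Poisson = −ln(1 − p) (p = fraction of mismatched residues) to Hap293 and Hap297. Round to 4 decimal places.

Mismatches occur at site 10 (H↔T), site 16 (C↔E), site 26 (A↔Q).
p = 3/35 = 0.085714.
d = −ln(1 − 0.085714) = −ln(0.914286) = 0.0896.

0.0896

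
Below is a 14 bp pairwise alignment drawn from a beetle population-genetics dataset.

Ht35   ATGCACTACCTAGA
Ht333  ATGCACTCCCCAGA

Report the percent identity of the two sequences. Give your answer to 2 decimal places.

85.71%

Mismatches occur at site 8 (A→C), site 11 (T→C).
12 of the 14 sites match, so the percent identity is 12/14 × 100 = 85.71%.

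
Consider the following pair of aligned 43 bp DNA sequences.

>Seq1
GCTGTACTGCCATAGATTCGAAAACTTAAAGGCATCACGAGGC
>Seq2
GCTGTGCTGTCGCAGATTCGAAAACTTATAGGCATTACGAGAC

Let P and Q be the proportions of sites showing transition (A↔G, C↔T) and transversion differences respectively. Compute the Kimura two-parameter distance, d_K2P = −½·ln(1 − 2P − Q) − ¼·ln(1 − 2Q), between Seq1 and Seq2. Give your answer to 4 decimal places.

Mismatches occur at site 6 (A→G, transition), site 10 (C→T, transition), site 12 (A→G, transition), site 13 (T→C, transition), site 29 (A→T, transversion), site 36 (C→T, transition), site 42 (G→A, transition).
Of the 7 differences, 6 transitions and 1 transversion over 43 sites: P = 6/43 = 0.139535, Q = 1/43 = 0.023256.
d = −0.5·ln(0.697674) − 0.25·ln(0.953488) = −0.5·(-0.360003) − 0.25·(-0.047628) = 0.1919.

0.1919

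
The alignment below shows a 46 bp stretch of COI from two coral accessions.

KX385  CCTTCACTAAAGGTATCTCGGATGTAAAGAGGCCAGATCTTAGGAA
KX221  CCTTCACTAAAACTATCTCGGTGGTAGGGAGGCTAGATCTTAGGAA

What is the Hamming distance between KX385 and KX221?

Mismatches occur at site 12 (G↔A), site 13 (G↔C), site 22 (A↔T), site 23 (T↔G), site 27 (A↔G), site 28 (A↔G), site 34 (C↔T).
That gives 7 mismatches out of 46 aligned sites, so the Hamming distance is 7.

7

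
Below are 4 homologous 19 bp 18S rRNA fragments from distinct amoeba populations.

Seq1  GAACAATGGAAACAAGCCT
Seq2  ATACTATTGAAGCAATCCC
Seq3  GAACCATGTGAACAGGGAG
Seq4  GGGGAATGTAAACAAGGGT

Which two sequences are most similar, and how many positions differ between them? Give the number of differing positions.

6

Pairwise Hamming distances:
  Seq1 vs Seq2: 7
  Seq1 vs Seq3: 7
  Seq1 vs Seq4: 6
  Seq2 vs Seq3: 12
  Seq2 vs Seq4: 12
  Seq3 vs Seq4: 8
The smallest is 6, between Seq1 and Seq4.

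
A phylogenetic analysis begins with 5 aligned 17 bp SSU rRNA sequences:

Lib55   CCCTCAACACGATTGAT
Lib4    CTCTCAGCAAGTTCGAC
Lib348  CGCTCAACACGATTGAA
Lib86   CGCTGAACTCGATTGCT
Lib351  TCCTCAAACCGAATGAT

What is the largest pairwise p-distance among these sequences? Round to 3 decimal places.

0.588

Pairwise Hamming distances:
  Lib55 vs Lib4: 6
  Lib55 vs Lib348: 2
  Lib55 vs Lib86: 4
  Lib55 vs Lib351: 4
  Lib4 vs Lib348: 6
  Lib4 vs Lib86: 9
  Lib4 vs Lib351: 10
  Lib348 vs Lib86: 4
  Lib348 vs Lib351: 6
  Lib86 vs Lib351: 7
The largest is 10 mismatches, between Lib4 and Lib351; p = 10/17 = 0.588.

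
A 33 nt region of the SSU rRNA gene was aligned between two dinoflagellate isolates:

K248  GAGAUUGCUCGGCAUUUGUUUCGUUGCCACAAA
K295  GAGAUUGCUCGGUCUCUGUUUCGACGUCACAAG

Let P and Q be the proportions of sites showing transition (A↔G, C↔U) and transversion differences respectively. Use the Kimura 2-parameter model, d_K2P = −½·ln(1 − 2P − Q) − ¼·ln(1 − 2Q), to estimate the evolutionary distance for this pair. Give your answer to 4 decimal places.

Mismatches occur at site 13 (C/U, transition), site 14 (A/C, transversion), site 16 (U/C, transition), site 24 (U/A, transversion), site 25 (U/C, transition), site 27 (C/U, transition), site 33 (A/G, transition).
Of the 7 differences, 5 transitions and 2 transversions over 33 sites: P = 5/33 = 0.151515, Q = 2/33 = 0.060606.
d = −0.5·ln(0.636364) − 0.25·ln(0.878788) = −0.5·(-0.451985) − 0.25·(-0.129212) = 0.2583.

0.2583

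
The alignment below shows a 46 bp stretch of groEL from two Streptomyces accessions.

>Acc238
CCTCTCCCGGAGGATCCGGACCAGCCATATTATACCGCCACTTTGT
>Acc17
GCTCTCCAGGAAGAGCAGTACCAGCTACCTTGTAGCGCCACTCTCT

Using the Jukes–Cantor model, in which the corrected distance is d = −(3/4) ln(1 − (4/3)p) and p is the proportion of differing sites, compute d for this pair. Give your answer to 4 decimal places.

0.3547

The sequences differ at positions 1 (C/G), 8 (C/A), 12 (G/A), 15 (T/G), 17 (C/A), 19 (G/T), 26 (C/T), 28 (T/C), 29 (A/C), 32 (A/G), 35 (C/G), 43 (T/C), 45 (G/C).
p = 13/46 = 0.282609.
d = −0.75 · ln(1 − (4/3)·0.282609) = −0.75 · ln(0.623188) = −0.75 · (-0.472907) = 0.3547.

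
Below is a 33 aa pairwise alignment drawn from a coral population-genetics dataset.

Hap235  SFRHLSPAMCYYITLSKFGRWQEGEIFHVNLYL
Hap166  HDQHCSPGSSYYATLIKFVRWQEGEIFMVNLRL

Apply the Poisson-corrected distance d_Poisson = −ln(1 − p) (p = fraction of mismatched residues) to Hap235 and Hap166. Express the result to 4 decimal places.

Mismatches occur at site 1 (S↔H), site 2 (F↔D), site 3 (R↔Q), site 5 (L↔C), site 8 (A↔G), site 9 (M↔S), site 10 (C↔S), site 13 (I↔A), site 16 (S↔I), site 19 (G↔V), site 28 (H↔M), site 32 (Y↔R).
p = 12/33 = 0.363636.
d = −ln(1 − 0.363636) = −ln(0.636364) = 0.4520.

0.4520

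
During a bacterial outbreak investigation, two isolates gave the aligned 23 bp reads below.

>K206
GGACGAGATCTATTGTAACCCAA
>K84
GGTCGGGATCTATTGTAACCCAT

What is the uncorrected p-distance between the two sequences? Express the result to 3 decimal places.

0.130

Mismatches occur at site 3 (A→T), site 6 (A→G), site 23 (A→T).
There are 3 differences over 23 sites, so p = 3/23 = 0.130.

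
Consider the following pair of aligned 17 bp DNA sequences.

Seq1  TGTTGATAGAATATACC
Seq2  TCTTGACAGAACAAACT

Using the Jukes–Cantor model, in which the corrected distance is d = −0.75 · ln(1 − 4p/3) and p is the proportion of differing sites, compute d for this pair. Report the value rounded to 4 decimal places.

Differing sites — 2:G/C; 7:T/C; 12:T/C; 14:T/A; 17:C/T.
p = 5/17 = 0.294118.
d = −0.75 · ln(1 − (4/3)·0.294118) = −0.75 · ln(0.607843) = −0.75 · (-0.497839) = 0.3734.

0.3734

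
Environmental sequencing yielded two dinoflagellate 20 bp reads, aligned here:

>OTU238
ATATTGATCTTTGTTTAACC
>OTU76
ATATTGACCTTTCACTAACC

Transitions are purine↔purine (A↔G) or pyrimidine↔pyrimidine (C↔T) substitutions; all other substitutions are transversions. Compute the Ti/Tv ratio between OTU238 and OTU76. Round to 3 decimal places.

Mismatches occur at site 8 (T↔C, transition), site 13 (G↔C, transversion), site 14 (T↔A, transversion), site 15 (T↔C, transition).
Of the 4 differences, 2 transitions and 2 transversions, so Ti/Tv = 2/2 = 1.000.

1.000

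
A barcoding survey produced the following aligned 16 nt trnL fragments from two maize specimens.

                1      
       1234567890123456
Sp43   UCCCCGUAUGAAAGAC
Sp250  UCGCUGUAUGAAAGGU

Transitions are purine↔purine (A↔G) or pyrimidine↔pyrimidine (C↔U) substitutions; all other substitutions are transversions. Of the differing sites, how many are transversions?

Differing sites — 3:C/G (Tv); 5:C/U (Ti); 15:A/G (Ti); 16:C/U (Ti).
Of the 4 differences, 3 transitions and 1 transversion, so the answer is 1.

1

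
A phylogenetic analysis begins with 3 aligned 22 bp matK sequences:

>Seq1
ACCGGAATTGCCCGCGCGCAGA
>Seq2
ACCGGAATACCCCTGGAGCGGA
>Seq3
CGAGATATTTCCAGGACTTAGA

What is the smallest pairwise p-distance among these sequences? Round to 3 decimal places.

Pairwise Hamming distances:
  Seq1 vs Seq2: 6
  Seq1 vs Seq3: 11
  Seq2 vs Seq3: 14
The smallest is 6 mismatches, between Seq1 and Seq2; p = 6/22 = 0.273.

0.273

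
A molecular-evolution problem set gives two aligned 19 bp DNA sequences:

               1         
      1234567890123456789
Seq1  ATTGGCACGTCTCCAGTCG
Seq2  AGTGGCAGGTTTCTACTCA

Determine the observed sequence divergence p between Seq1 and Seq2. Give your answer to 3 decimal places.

0.316

The sequences differ at positions 2 (T/G), 8 (C/G), 11 (C/T), 14 (C/T), 16 (G/C), 19 (G/A).
There are 6 differences over 19 sites, so p = 6/19 = 0.316.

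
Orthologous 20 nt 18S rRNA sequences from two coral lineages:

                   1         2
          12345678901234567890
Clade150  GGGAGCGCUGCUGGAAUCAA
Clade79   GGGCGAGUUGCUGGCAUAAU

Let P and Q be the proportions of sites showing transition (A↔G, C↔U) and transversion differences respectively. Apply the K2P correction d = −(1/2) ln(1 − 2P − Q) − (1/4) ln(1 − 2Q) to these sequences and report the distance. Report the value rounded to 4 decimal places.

0.3887

Mismatches occur at site 4 (A→C, transversion), site 6 (C→A, transversion), site 8 (C→U, transition), site 15 (A→C, transversion), site 18 (C→A, transversion), site 20 (A→U, transversion).
Of the 6 differences, 1 transition and 5 transversions over 20 sites: P = 1/20 = 0.050000, Q = 5/20 = 0.250000.
d = −0.5·ln(0.650000) − 0.25·ln(0.500000) = −0.5·(-0.430783) − 0.25·(-0.693147) = 0.3887.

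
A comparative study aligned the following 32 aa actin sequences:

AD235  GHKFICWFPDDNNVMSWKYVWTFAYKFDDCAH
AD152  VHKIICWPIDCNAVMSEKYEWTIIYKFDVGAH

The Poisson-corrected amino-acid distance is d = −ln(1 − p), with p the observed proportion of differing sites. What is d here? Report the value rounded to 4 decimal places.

The sequences differ at positions 1 (G/V), 4 (F/I), 8 (F/P), 9 (P/I), 11 (D/C), 13 (N/A), 17 (W/E), 20 (V/E), 23 (F/I), 24 (A/I), 29 (D/V), 30 (C/G).
p = 12/32 = 0.375000.
d = −ln(1 − 0.375000) = −ln(0.625000) = 0.4700.

0.4700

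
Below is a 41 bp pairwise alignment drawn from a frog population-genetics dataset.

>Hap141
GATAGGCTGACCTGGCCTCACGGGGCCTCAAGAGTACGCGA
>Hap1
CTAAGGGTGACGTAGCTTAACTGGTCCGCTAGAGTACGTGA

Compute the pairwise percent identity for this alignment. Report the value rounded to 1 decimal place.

The sequences differ at positions 1 (G/C), 2 (A/T), 3 (T/A), 7 (C/G), 12 (C/G), 14 (G/A), 17 (C/T), 19 (C/A), 22 (G/T), 25 (G/T), 28 (T/G), 30 (A/T), 39 (C/T).
28 of the 41 sites match, so the percent identity is 28/41 × 100 = 68.3%.

68.3%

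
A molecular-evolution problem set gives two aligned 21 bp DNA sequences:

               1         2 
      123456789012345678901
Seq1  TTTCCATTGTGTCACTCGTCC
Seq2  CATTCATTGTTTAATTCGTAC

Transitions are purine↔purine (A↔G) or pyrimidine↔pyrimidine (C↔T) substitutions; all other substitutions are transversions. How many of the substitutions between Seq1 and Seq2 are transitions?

The sequences differ at positions 1 (T/C, transition), 2 (T/A, transversion), 4 (C/T, transition), 11 (G/T, transversion), 13 (C/A, transversion), 15 (C/T, transition), 20 (C/A, transversion).
Of the 7 differences, 3 transitions and 4 transversions, so the answer is 3.

3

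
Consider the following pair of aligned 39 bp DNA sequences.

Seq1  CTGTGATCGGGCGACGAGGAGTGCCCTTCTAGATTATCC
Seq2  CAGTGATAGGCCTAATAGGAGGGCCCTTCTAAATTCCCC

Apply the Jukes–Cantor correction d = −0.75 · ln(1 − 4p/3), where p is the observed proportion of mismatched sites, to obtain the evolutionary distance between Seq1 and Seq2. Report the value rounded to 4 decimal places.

0.3138

Differing sites — 2:T/A; 8:C/A; 11:G/C; 13:G/T; 15:C/A; 16:G/T; 22:T/G; 32:G/A; 36:A/C; 37:T/C.
p = 10/39 = 0.256410.
d = −0.75 · ln(1 − (4/3)·0.256410) = −0.75 · ln(0.658120) = −0.75 · (-0.418368) = 0.3138.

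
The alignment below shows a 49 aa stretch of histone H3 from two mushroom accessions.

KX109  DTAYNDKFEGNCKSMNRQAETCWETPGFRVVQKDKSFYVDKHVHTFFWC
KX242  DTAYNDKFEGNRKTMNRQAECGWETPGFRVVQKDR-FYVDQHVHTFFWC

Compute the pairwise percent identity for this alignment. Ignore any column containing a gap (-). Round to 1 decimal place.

Excluding the 1 gap column leaves 48 comparable sites.
Mismatches occur at site 12 (C/R), site 14 (S/T), site 21 (T/C), site 22 (C/G), site 35 (K/R), site 41 (K/Q).
42 of the 48 comparable sites match, so the percent identity is 42/48 × 100 = 87.5%.

87.5%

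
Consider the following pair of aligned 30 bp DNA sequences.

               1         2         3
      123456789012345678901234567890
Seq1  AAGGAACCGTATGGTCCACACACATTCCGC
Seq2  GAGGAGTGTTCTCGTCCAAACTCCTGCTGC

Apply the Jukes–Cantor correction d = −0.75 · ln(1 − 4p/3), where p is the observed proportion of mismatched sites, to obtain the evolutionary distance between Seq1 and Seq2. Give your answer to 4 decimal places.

0.5716

Differing sites — 1:A/G; 6:A/G; 7:C/T; 8:C/G; 9:G/T; 11:A/C; 13:G/C; 19:C/A; 22:A/T; 24:A/C; 26:T/G; 28:C/T.
p = 12/30 = 0.400000.
d = −0.75 · ln(1 − (4/3)·0.400000) = −0.75 · ln(0.466667) = −0.75 · (-0.762139) = 0.5716.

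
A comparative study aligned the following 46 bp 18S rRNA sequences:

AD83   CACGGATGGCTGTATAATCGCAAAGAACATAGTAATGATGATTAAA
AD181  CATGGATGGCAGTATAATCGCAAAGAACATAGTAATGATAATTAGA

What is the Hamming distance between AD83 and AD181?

4

The sequences differ at positions 3 (C/T), 11 (T/A), 40 (G/A), 45 (A/G).
That gives 4 mismatches out of 46 aligned sites, so the Hamming distance is 4.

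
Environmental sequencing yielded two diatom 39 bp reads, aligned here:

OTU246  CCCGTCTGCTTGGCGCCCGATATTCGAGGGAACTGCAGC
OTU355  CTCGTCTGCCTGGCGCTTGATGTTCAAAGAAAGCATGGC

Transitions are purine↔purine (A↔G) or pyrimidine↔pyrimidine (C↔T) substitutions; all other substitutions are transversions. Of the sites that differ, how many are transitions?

12

Differing sites — 2:C/T (Ti); 10:T/C (Ti); 17:C/T (Ti); 18:C/T (Ti); 22:A/G (Ti); 26:G/A (Ti); 28:G/A (Ti); 30:G/A (Ti); 33:C/G (Tv); 34:T/C (Ti); 35:G/A (Ti); 36:C/T (Ti); 37:A/G (Ti).
Of the 13 differences, 12 transitions and 1 transversion, so the answer is 12.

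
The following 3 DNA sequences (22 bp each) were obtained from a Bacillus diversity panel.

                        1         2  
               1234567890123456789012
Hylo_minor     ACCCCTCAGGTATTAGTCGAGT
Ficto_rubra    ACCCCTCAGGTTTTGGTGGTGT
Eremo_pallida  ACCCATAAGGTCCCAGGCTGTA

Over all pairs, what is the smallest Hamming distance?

4

Pairwise Hamming distances:
  Hylo_minor vs Ficto_rubra: 4
  Hylo_minor vs Eremo_pallida: 10
  Ficto_rubra vs Eremo_pallida: 12
The smallest is 4, between Hylo_minor and Ficto_rubra.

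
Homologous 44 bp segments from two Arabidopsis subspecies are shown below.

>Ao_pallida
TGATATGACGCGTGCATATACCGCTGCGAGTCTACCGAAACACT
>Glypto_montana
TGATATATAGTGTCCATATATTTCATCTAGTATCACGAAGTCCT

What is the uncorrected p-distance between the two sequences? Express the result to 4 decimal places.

0.3864

The sequences differ at positions 7 (G/A), 8 (A/T), 9 (C/A), 11 (C/T), 14 (G/C), 21 (C/T), 22 (C/T), 23 (G/T), 25 (T/A), 26 (G/T), 28 (G/T), 32 (C/A), 34 (A/C), 35 (C/A), 40 (A/G), 41 (C/T), 42 (A/C).
There are 17 differences over 44 sites, so p = 17/44 = 0.3864.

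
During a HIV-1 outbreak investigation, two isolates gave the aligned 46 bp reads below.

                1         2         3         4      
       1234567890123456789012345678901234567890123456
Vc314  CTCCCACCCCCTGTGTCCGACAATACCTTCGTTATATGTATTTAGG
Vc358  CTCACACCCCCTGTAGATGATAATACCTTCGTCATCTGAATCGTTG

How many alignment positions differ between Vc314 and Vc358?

13

The sequences differ at positions 4 (C/A), 15 (G/A), 16 (T/G), 17 (C/A), 18 (C/T), 21 (C/T), 33 (T/C), 36 (A/C), 39 (T/A), 42 (T/C), 43 (T/G), 44 (A/T), 45 (G/T).
That gives 13 mismatches out of 46 aligned sites, so the Hamming distance is 13.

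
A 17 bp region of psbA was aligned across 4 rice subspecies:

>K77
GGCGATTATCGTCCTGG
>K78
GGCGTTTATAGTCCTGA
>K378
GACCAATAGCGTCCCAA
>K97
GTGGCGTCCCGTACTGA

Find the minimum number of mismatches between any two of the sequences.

3

Pairwise Hamming distances:
  K77 vs K78: 3
  K77 vs K378: 7
  K77 vs K97: 8
  K78 vs K378: 8
  K78 vs K97: 8
  K378 vs K97: 10
The smallest is 3, between K77 and K78.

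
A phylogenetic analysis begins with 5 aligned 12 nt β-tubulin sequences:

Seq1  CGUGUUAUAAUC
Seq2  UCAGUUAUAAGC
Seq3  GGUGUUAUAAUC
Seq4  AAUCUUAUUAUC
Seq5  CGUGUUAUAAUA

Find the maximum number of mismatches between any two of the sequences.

Pairwise Hamming distances:
  Seq1 vs Seq2: 4
  Seq1 vs Seq3: 1
  Seq1 vs Seq4: 4
  Seq1 vs Seq5: 1
  Seq2 vs Seq3: 4
  Seq2 vs Seq4: 6
  Seq2 vs Seq5: 5
  Seq3 vs Seq4: 4
  Seq3 vs Seq5: 2
  Seq4 vs Seq5: 5
The largest is 6, between Seq2 and Seq4.

6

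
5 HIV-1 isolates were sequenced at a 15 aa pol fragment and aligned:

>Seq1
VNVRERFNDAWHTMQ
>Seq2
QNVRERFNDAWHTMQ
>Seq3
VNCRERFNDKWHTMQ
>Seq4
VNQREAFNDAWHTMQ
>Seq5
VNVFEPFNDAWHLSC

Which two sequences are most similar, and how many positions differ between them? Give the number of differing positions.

1

Pairwise Hamming distances:
  Seq1 vs Seq2: 1
  Seq1 vs Seq3: 2
  Seq1 vs Seq4: 2
  Seq1 vs Seq5: 5
  Seq2 vs Seq3: 3
  Seq2 vs Seq4: 3
  Seq2 vs Seq5: 6
  Seq3 vs Seq4: 3
  Seq3 vs Seq5: 7
  Seq4 vs Seq5: 6
The smallest is 1, between Seq1 and Seq2.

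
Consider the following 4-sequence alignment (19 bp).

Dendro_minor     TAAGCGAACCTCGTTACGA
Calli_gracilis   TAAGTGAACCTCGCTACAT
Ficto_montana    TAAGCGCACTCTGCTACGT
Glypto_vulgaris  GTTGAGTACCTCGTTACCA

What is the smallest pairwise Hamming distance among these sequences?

4

Pairwise Hamming distances:
  Dendro_minor vs Calli_gracilis: 4
  Dendro_minor vs Ficto_montana: 6
  Dendro_minor vs Glypto_vulgaris: 6
  Calli_gracilis vs Ficto_montana: 6
  Calli_gracilis vs Glypto_vulgaris: 8
  Ficto_montana vs Glypto_vulgaris: 11
The smallest is 4, between Dendro_minor and Calli_gracilis.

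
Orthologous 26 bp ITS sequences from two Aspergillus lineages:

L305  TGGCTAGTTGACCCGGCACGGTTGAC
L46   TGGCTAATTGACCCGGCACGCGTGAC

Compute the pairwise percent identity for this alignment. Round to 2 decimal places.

88.46%

Differing sites — 7:G/A; 21:G/C; 22:T/G.
23 of the 26 sites match, so the percent identity is 23/26 × 100 = 88.46%.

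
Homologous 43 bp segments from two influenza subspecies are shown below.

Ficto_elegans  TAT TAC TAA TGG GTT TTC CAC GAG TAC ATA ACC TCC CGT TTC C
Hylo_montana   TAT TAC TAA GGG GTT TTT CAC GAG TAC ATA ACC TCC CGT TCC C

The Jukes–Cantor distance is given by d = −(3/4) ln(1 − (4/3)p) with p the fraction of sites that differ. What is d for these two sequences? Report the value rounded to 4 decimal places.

0.0732

The sequences differ at positions 10 (T/G), 18 (C/T), 41 (T/C).
p = 3/43 = 0.069767.
d = −0.75 · ln(1 − (4/3)·0.069767) = −0.75 · ln(0.906977) = −0.75 · (-0.097638) = 0.0732.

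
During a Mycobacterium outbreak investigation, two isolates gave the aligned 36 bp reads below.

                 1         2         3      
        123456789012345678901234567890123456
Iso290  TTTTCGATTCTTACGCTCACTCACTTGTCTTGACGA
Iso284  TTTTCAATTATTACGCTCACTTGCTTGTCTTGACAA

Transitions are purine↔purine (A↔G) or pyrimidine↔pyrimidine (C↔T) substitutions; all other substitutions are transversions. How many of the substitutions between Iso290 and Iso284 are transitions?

Mismatches occur at site 6 (G/A, transition), site 10 (C/A, transversion), site 22 (C/T, transition), site 23 (A/G, transition), site 35 (G/A, transition).
Of the 5 differences, 4 transitions and 1 transversion, so the answer is 4.

4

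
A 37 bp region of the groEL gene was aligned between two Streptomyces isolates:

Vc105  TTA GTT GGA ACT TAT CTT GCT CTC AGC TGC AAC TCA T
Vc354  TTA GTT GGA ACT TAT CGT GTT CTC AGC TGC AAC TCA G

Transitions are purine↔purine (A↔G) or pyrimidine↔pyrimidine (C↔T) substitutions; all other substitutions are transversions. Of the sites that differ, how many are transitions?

1

Differing sites — 17:T/G (Tv); 20:C/T (Ti); 37:T/G (Tv).
Of the 3 differences, 1 transition and 2 transversions, so the answer is 1.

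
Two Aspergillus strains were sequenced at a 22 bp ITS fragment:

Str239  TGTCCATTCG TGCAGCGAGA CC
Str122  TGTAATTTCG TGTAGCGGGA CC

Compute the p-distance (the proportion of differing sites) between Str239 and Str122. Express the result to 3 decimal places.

0.227

Differing sites — 4:C/A; 5:C/A; 6:A/T; 13:C/T; 18:A/G.
There are 5 differences over 22 sites, so p = 5/22 = 0.227.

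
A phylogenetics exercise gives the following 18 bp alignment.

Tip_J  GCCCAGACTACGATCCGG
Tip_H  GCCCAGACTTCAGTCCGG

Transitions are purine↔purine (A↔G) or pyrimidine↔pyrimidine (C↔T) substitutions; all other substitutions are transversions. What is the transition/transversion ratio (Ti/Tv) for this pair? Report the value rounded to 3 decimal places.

2.000

Mismatches occur at site 10 (A→T, transversion), site 12 (G→A, transition), site 13 (A→G, transition).
Of the 3 differences, 2 transitions and 1 transversion, so Ti/Tv = 2/1 = 2.000.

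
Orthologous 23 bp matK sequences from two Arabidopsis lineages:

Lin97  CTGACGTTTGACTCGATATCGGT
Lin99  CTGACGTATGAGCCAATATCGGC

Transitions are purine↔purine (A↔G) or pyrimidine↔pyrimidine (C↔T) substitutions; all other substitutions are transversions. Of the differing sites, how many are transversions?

Differing sites — 8:T/A (Tv); 12:C/G (Tv); 13:T/C (Ti); 15:G/A (Ti); 23:T/C (Ti).
Of the 5 differences, 3 transitions and 2 transversions, so the answer is 2.

2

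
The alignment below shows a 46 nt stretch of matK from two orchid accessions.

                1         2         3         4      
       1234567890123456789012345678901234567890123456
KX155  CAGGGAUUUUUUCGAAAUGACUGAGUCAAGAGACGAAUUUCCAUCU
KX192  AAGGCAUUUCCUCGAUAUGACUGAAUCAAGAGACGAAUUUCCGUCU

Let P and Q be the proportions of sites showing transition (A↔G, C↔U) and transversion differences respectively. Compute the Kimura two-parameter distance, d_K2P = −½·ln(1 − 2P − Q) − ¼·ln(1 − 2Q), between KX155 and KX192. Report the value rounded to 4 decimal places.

0.1716

Mismatches occur at site 1 (C→A, transversion), site 5 (G→C, transversion), site 10 (U→C, transition), site 11 (U→C, transition), site 16 (A→U, transversion), site 25 (G→A, transition), site 43 (A→G, transition).
Of the 7 differences, 4 transitions and 3 transversions over 46 sites: P = 4/46 = 0.086957, Q = 3/46 = 0.065217.
d = −0.5·ln(0.760869) − 0.25·ln(0.869566) = −0.5·(-0.273294) − 0.25·(-0.139761) = 0.1716.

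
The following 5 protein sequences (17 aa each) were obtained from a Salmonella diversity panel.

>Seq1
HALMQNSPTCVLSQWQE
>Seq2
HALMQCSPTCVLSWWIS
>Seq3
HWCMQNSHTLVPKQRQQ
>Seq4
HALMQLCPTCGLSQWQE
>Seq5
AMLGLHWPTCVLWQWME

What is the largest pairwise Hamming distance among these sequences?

Pairwise Hamming distances:
  Seq1 vs Seq2: 4
  Seq1 vs Seq3: 8
  Seq1 vs Seq4: 3
  Seq1 vs Seq5: 8
  Seq2 vs Seq3: 11
  Seq2 vs Seq4: 6
  Seq2 vs Seq5: 10
  Seq3 vs Seq4: 11
  Seq3 vs Seq5: 14
  Seq4 vs Seq5: 9
The largest is 14, between Seq3 and Seq5.

14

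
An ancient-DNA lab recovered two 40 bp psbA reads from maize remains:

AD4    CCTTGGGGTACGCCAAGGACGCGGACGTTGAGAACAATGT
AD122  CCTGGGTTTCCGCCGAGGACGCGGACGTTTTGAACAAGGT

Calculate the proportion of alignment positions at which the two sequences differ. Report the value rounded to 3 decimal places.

0.200

The sequences differ at positions 4 (T/G), 7 (G/T), 8 (G/T), 10 (A/C), 15 (A/G), 30 (G/T), 31 (A/T), 38 (T/G).
There are 8 differences over 40 sites, so p = 8/40 = 0.200.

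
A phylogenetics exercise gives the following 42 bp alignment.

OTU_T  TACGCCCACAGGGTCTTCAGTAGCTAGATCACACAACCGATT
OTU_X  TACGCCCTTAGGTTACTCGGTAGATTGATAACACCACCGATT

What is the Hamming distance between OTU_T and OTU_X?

Differing sites — 8:A/T; 9:C/T; 13:G/T; 15:C/A; 16:T/C; 19:A/G; 24:C/A; 26:A/T; 30:C/A; 35:A/C.
That gives 10 mismatches out of 42 aligned sites, so the Hamming distance is 10.

10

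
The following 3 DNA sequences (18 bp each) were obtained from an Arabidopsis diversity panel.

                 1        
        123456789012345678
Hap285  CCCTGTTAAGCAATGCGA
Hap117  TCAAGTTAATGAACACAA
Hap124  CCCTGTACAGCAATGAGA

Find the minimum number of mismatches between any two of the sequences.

Pairwise Hamming distances:
  Hap285 vs Hap117: 8
  Hap285 vs Hap124: 3
  Hap117 vs Hap124: 11
The smallest is 3, between Hap285 and Hap124.

3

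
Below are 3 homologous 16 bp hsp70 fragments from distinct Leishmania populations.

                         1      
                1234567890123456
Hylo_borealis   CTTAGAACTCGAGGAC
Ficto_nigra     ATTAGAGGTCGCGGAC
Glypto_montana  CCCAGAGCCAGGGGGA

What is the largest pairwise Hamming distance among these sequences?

9

Pairwise Hamming distances:
  Hylo_borealis vs Ficto_nigra: 4
  Hylo_borealis vs Glypto_montana: 8
  Ficto_nigra vs Glypto_montana: 9
The largest is 9, between Ficto_nigra and Glypto_montana.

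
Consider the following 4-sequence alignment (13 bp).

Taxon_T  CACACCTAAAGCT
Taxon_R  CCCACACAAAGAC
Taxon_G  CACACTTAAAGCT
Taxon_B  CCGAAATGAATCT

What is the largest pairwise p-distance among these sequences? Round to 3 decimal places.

Pairwise Hamming distances:
  Taxon_T vs Taxon_R: 5
  Taxon_T vs Taxon_G: 1
  Taxon_T vs Taxon_B: 6
  Taxon_R vs Taxon_G: 5
  Taxon_R vs Taxon_B: 7
  Taxon_G vs Taxon_B: 6
The largest is 7 mismatches, between Taxon_R and Taxon_B; p = 7/13 = 0.538.

0.538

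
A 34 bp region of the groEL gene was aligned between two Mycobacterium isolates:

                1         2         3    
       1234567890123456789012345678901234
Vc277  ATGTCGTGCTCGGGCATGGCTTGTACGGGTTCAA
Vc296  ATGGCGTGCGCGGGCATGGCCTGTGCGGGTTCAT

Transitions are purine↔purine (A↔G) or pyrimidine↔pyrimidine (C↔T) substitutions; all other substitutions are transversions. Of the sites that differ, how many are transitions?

Differing sites — 4:T/G (Tv); 10:T/G (Tv); 21:T/C (Ti); 25:A/G (Ti); 34:A/T (Tv).
Of the 5 differences, 2 transitions and 3 transversions, so the answer is 2.

2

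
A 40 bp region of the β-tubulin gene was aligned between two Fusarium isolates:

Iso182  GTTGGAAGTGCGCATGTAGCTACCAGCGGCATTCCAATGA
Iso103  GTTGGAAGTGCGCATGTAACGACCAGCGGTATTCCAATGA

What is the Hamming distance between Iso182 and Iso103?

Differing sites — 19:G/A; 21:T/G; 30:C/T.
That gives 3 mismatches out of 40 aligned sites, so the Hamming distance is 3.

3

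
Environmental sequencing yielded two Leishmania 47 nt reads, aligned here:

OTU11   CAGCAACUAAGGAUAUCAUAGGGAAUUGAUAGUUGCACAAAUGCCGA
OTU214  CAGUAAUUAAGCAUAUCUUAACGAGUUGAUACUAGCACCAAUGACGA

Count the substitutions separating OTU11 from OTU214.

11

Mismatches occur at site 4 (C→U), site 7 (C→U), site 12 (G→C), site 18 (A→U), site 21 (G→A), site 22 (G→C), site 25 (A→G), site 32 (G→C), site 34 (U→A), site 39 (A→C), site 44 (C→A).
That gives 11 mismatches out of 47 aligned sites, so the Hamming distance is 11.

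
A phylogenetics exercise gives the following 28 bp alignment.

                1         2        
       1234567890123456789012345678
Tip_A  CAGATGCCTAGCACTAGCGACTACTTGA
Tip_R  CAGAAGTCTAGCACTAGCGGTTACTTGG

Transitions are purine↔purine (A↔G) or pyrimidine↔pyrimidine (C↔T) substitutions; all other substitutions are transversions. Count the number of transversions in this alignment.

Differing sites — 5:T/A (Tv); 7:C/T (Ti); 20:A/G (Ti); 21:C/T (Ti); 28:A/G (Ti).
Of the 5 differences, 4 transitions and 1 transversion, so the answer is 1.

1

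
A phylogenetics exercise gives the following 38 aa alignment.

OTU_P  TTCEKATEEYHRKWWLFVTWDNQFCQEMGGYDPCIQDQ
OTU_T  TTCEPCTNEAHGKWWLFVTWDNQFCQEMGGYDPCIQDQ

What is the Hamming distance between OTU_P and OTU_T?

The sequences differ at positions 5 (K/P), 6 (A/C), 8 (E/N), 10 (Y/A), 12 (R/G).
That gives 5 mismatches out of 38 aligned sites, so the Hamming distance is 5.

5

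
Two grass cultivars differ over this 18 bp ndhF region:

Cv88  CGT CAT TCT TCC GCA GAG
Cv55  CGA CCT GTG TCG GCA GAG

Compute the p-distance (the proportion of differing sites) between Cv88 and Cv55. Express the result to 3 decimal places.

Differing sites — 3:T/A; 5:A/C; 7:T/G; 8:C/T; 9:T/G; 12:C/G.
There are 6 differences over 18 sites, so p = 6/18 = 0.333.

0.333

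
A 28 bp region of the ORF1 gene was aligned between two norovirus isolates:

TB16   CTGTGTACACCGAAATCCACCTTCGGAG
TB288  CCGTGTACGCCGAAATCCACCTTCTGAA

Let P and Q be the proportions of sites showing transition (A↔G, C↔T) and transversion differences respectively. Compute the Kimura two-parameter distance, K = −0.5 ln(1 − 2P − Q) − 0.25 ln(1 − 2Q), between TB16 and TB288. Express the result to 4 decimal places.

0.1624

The sequences differ at positions 2 (T/C, transition), 9 (A/G, transition), 25 (G/T, transversion), 28 (G/A, transition).
Of the 4 differences, 3 transitions and 1 transversion over 28 sites: P = 3/28 = 0.107143, Q = 1/28 = 0.035714.
d = −0.5·ln(0.750000) − 0.25·ln(0.928572) = −0.5·(-0.287682) − 0.25·(-0.074107) = 0.1624.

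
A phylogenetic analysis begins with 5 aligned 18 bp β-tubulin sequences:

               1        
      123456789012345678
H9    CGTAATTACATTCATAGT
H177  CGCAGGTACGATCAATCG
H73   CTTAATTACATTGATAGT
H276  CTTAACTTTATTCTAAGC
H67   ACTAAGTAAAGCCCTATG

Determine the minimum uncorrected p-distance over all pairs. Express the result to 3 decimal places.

0.111

Pairwise Hamming distances:
  H9 vs H177: 9
  H9 vs H73: 2
  H9 vs H276: 7
  H9 vs H67: 9
  H177 vs H73: 11
  H177 vs H276: 12
  H177 vs H67: 12
  H73 vs H276: 7
  H73 vs H67: 10
  H276 vs H67: 11
The smallest is 2 mismatches, between H9 and H73; p = 2/18 = 0.111.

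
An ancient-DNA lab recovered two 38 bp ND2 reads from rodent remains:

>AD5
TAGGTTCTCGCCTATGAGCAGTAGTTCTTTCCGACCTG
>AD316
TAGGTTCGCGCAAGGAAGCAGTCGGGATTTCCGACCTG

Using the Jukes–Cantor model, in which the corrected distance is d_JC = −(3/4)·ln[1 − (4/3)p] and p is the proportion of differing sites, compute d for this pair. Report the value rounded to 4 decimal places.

Mismatches occur at site 8 (T/G), site 12 (C/A), site 13 (T/A), site 14 (A/G), site 15 (T/G), site 16 (G/A), site 23 (A/C), site 25 (T/G), site 26 (T/G), site 27 (C/A).
p = 10/38 = 0.263158.
d = −0.75 · ln(1 − (4/3)·0.263158) = −0.75 · ln(0.649123) = −0.75 · (-0.432133) = 0.3241.

0.3241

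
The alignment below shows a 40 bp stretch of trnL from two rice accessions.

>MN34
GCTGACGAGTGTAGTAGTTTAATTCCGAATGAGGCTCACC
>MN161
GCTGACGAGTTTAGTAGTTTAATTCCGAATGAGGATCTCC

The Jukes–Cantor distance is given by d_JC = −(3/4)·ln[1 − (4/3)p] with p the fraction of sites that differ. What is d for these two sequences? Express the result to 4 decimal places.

0.0790

Differing sites — 11:G/T; 35:C/A; 38:A/T.
p = 3/40 = 0.075000.
d = −0.75 · ln(1 − (4/3)·0.075000) = −0.75 · ln(0.900000) = −0.75 · (-0.105361) = 0.0790.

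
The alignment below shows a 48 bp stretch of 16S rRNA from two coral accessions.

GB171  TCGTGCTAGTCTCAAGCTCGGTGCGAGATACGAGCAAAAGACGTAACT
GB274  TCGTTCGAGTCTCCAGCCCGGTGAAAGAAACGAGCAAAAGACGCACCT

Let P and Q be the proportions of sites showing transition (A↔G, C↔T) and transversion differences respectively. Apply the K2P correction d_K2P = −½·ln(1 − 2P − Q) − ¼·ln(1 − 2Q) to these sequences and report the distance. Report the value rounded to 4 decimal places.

Differing sites — 5:G/T (Tv); 7:T/G (Tv); 14:A/C (Tv); 18:T/C (Ti); 24:C/A (Tv); 25:G/A (Ti); 29:T/A (Tv); 44:T/C (Ti); 46:A/C (Tv).
Of the 9 differences, 3 transitions and 6 transversions over 48 sites: P = 3/48 = 0.062500, Q = 6/48 = 0.125000.
d = −0.5·ln(0.750000) − 0.25·ln(0.750000) = −0.5·(-0.287682) − 0.25·(-0.287682) = 0.2158.

0.2158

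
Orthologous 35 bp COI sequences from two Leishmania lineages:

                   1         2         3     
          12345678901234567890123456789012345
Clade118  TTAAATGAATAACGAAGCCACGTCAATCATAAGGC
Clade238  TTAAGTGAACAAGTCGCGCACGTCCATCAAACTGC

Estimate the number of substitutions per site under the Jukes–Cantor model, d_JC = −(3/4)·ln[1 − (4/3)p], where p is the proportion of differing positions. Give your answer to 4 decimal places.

Differing sites — 5:A/G; 10:T/C; 13:C/G; 14:G/T; 15:A/C; 16:A/G; 17:G/C; 18:C/G; 25:A/C; 30:T/A; 32:A/C; 33:G/T.
p = 12/35 = 0.342857.
d = −0.75 · ln(1 − (4/3)·0.342857) = −0.75 · ln(0.542857) = −0.75 · (-0.610909) = 0.4582.

0.4582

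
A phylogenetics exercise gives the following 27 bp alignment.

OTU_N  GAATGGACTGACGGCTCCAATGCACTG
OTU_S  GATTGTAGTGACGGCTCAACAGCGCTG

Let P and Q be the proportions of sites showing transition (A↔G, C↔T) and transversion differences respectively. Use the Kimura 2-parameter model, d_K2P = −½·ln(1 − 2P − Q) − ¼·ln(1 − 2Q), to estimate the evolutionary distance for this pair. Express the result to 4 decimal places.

Mismatches occur at site 3 (A→T, transversion), site 6 (G→T, transversion), site 8 (C→G, transversion), site 18 (C→A, transversion), site 20 (A→C, transversion), site 21 (T→A, transversion), site 24 (A→G, transition).
Of the 7 differences, 1 transition and 6 transversions over 27 sites: P = 1/27 = 0.037037, Q = 6/27 = 0.222222.
d = −0.5·ln(0.703704) − 0.25·ln(0.555556) = −0.5·(-0.351397) − 0.25·(-0.587786) = 0.3226.

0.3226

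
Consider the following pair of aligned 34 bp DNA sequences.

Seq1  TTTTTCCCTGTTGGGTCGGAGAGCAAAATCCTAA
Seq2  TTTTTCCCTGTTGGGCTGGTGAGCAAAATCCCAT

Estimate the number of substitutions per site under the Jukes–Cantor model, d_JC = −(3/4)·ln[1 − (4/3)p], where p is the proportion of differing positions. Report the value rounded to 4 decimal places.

0.1637

Differing sites — 16:T/C; 17:C/T; 20:A/T; 32:T/C; 34:A/T.
p = 5/34 = 0.147059.
d = −0.75 · ln(1 − (4/3)·0.147059) = −0.75 · ln(0.803921) = −0.75 · (-0.218254) = 0.1637.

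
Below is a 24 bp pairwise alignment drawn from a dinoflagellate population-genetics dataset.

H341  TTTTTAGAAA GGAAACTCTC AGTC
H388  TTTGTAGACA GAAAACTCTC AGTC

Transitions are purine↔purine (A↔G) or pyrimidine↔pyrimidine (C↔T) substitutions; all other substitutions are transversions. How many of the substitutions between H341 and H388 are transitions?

The sequences differ at positions 4 (T/G, transversion), 9 (A/C, transversion), 12 (G/A, transition).
Of the 3 differences, 1 transition and 2 transversions, so the answer is 1.

1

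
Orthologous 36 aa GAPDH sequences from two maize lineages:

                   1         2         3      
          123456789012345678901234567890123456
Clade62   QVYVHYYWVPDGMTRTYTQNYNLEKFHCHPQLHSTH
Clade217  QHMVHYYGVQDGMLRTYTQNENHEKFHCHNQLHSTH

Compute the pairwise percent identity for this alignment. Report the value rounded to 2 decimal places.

Mismatches occur at site 2 (V/H), site 3 (Y/M), site 8 (W/G), site 10 (P/Q), site 14 (T/L), site 21 (Y/E), site 23 (L/H), site 30 (P/N).
28 of the 36 sites match, so the percent identity is 28/36 × 100 = 77.78%.

77.78%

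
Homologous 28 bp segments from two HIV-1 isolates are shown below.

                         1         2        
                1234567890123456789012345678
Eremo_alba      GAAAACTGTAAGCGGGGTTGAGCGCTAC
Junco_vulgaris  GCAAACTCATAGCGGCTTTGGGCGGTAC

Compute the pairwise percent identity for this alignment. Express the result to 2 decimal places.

The sequences differ at positions 2 (A/C), 8 (G/C), 9 (T/A), 10 (A/T), 16 (G/C), 17 (G/T), 21 (A/G), 25 (C/G).
20 of the 28 sites match, so the percent identity is 20/28 × 100 = 71.43%.

71.43%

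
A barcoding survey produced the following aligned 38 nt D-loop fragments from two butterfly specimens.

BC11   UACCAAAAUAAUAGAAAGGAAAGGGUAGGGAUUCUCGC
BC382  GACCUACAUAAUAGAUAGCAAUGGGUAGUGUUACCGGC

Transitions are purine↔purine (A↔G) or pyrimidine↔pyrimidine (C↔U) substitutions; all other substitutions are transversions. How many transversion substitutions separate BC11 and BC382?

10

The sequences differ at positions 1 (U/G, transversion), 5 (A/U, transversion), 7 (A/C, transversion), 16 (A/U, transversion), 19 (G/C, transversion), 22 (A/U, transversion), 29 (G/U, transversion), 31 (A/U, transversion), 33 (U/A, transversion), 35 (U/C, transition), 36 (C/G, transversion).
Of the 11 differences, 1 transition and 10 transversions, so the answer is 10.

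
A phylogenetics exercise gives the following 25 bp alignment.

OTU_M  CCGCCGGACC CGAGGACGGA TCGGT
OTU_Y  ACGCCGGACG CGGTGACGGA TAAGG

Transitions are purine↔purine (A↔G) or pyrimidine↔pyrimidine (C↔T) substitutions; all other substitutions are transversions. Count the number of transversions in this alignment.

Differing sites — 1:C/A (Tv); 10:C/G (Tv); 13:A/G (Ti); 14:G/T (Tv); 22:C/A (Tv); 23:G/A (Ti); 25:T/G (Tv).
Of the 7 differences, 2 transitions and 5 transversions, so the answer is 5.

5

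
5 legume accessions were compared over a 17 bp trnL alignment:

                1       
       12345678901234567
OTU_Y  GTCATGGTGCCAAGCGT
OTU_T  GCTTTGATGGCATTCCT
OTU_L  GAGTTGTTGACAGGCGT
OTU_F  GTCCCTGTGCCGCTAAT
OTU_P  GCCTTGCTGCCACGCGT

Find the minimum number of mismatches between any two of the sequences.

Pairwise Hamming distances:
  OTU_Y vs OTU_T: 8
  OTU_Y vs OTU_L: 6
  OTU_Y vs OTU_F: 8
  OTU_Y vs OTU_P: 4
  OTU_T vs OTU_L: 7
  OTU_T vs OTU_F: 11
  OTU_T vs OTU_P: 6
  OTU_L vs OTU_F: 12
  OTU_L vs OTU_P: 5
  OTU_F vs OTU_P: 9
The smallest is 4, between OTU_Y and OTU_P.

4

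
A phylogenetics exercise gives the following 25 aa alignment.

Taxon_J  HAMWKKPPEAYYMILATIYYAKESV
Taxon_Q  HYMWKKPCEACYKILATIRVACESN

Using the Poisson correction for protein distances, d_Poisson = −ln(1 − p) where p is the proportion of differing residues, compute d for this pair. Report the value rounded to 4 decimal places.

0.3857

The sequences differ at positions 2 (A/Y), 8 (P/C), 11 (Y/C), 13 (M/K), 19 (Y/R), 20 (Y/V), 22 (K/C), 25 (V/N).
p = 8/25 = 0.320000.
d = −ln(1 − 0.320000) = −ln(0.680000) = 0.3857.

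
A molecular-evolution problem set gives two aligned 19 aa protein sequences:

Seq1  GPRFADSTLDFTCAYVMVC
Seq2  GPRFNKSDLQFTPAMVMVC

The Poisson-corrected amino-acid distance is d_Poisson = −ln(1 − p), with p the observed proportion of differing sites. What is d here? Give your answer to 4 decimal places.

Differing sites — 5:A/N; 6:D/K; 8:T/D; 10:D/Q; 13:C/P; 15:Y/M.
p = 6/19 = 0.315789.
d = −ln(1 − 0.315789) = −ln(0.684211) = 0.3795.

0.3795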